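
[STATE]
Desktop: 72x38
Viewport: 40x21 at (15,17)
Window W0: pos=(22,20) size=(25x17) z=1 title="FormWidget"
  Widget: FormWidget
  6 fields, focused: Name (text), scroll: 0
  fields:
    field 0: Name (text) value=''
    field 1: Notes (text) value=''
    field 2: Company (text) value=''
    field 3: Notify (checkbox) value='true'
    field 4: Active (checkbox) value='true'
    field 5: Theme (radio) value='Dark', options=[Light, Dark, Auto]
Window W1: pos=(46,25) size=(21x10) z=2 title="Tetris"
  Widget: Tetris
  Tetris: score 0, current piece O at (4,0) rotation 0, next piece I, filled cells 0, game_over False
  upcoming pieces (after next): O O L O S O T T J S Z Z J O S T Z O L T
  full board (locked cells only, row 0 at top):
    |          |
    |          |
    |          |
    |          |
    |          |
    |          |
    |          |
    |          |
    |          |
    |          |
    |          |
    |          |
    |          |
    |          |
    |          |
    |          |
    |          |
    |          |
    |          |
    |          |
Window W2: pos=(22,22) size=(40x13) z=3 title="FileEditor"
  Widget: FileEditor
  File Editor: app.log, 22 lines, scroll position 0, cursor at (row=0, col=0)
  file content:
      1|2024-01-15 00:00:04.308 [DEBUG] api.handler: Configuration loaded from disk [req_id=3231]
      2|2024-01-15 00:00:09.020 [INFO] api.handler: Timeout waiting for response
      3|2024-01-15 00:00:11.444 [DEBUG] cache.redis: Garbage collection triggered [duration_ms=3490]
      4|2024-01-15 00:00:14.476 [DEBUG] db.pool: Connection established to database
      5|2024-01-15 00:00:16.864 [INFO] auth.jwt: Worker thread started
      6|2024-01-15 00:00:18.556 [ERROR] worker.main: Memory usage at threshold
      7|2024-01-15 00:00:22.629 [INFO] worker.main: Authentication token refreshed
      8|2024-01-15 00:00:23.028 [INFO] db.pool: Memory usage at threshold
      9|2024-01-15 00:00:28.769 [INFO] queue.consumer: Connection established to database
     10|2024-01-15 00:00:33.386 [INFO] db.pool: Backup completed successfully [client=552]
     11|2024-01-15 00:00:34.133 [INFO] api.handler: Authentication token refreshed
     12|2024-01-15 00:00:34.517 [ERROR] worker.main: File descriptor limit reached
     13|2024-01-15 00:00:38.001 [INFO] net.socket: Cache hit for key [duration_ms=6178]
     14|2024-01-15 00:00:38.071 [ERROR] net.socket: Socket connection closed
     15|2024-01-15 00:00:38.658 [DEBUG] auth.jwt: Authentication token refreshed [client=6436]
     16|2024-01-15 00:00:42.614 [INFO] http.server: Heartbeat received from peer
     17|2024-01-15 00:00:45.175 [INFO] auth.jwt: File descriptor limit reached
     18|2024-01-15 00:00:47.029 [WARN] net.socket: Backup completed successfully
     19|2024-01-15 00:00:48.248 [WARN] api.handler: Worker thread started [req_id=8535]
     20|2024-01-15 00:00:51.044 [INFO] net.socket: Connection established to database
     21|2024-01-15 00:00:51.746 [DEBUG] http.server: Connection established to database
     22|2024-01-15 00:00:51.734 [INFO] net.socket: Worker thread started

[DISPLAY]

                                        
                                        
                                        
       ┏━━━━━━━━━━━━━━━━━━━━━━━┓        
       ┃ FormWidget            ┃        
       ┏━━━━━━━━━━━━━━━━━━━━━━━━━━━━━━━━
       ┃ FileEditor                     
       ┠────────────────────────────────
       ┃█024-01-15 00:00:04.308 [DEBUG] 
       ┃2024-01-15 00:00:09.020 [INFO] a
       ┃2024-01-15 00:00:11.444 [DEBUG] 
       ┃2024-01-15 00:00:14.476 [DEBUG] 
       ┃2024-01-15 00:00:16.864 [INFO] a
       ┃2024-01-15 00:00:18.556 [ERROR] 
       ┃2024-01-15 00:00:22.629 [INFO] w
       ┃2024-01-15 00:00:23.028 [INFO] d
       ┃2024-01-15 00:00:28.769 [INFO] q
       ┗━━━━━━━━━━━━━━━━━━━━━━━━━━━━━━━━
       ┃                       ┃        
       ┗━━━━━━━━━━━━━━━━━━━━━━━┛        
                                        


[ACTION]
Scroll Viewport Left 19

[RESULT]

                                        
                                        
                                        
                      ┏━━━━━━━━━━━━━━━━━
                      ┃ FormWidget      
                      ┏━━━━━━━━━━━━━━━━━
                      ┃ FileEditor      
                      ┠─────────────────
                      ┃█024-01-15 00:00:
                      ┃2024-01-15 00:00:
                      ┃2024-01-15 00:00:
                      ┃2024-01-15 00:00:
                      ┃2024-01-15 00:00:
                      ┃2024-01-15 00:00:
                      ┃2024-01-15 00:00:
                      ┃2024-01-15 00:00:
                      ┃2024-01-15 00:00:
                      ┗━━━━━━━━━━━━━━━━━
                      ┃                 
                      ┗━━━━━━━━━━━━━━━━━
                                        


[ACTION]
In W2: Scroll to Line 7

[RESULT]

                                        
                                        
                                        
                      ┏━━━━━━━━━━━━━━━━━
                      ┃ FormWidget      
                      ┏━━━━━━━━━━━━━━━━━
                      ┃ FileEditor      
                      ┠─────────────────
                      ┃2024-01-15 00:00:
                      ┃2024-01-15 00:00:
                      ┃2024-01-15 00:00:
                      ┃2024-01-15 00:00:
                      ┃2024-01-15 00:00:
                      ┃2024-01-15 00:00:
                      ┃2024-01-15 00:00:
                      ┃2024-01-15 00:00:
                      ┃2024-01-15 00:00:
                      ┗━━━━━━━━━━━━━━━━━
                      ┃                 
                      ┗━━━━━━━━━━━━━━━━━
                                        


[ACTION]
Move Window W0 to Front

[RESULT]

                                        
                                        
                                        
                      ┏━━━━━━━━━━━━━━━━━
                      ┃ FormWidget      
                      ┠─────────────────
                      ┃> Name:       [  
                      ┃  Notes:      [  
                      ┃  Company:    [  
                      ┃  Notify:     [x]
                      ┃  Active:     [x]
                      ┃  Theme:      ( )
                      ┃                 
                      ┃                 
                      ┃                 
                      ┃                 
                      ┃                 
                      ┃                 
                      ┃                 
                      ┗━━━━━━━━━━━━━━━━━
                                        


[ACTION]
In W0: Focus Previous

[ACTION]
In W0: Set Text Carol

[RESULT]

                                        
                                        
                                        
                      ┏━━━━━━━━━━━━━━━━━
                      ┃ FormWidget      
                      ┠─────────────────
                      ┃  Name:       [  
                      ┃  Notes:      [  
                      ┃  Company:    [  
                      ┃  Notify:     [x]
                      ┃  Active:     [x]
                      ┃> Theme:      ( )
                      ┃                 
                      ┃                 
                      ┃                 
                      ┃                 
                      ┃                 
                      ┃                 
                      ┃                 
                      ┗━━━━━━━━━━━━━━━━━
                                        


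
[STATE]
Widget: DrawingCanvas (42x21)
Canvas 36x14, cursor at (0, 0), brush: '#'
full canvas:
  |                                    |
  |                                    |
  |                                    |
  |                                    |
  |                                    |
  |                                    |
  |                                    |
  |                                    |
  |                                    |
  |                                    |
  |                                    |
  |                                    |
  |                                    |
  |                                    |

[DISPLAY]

+                                         
                                          
                                          
                                          
                                          
                                          
                                          
                                          
                                          
                                          
                                          
                                          
                                          
                                          
                                          
                                          
                                          
                                          
                                          
                                          
                                          


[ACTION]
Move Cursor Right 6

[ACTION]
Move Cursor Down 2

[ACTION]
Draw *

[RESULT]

                                          
                                          
      *                                   
                                          
                                          
                                          
                                          
                                          
                                          
                                          
                                          
                                          
                                          
                                          
                                          
                                          
                                          
                                          
                                          
                                          
                                          


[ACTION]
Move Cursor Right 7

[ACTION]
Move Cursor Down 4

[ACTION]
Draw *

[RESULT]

                                          
                                          
      *                                   
                                          
                                          
                                          
             *                            
                                          
                                          
                                          
                                          
                                          
                                          
                                          
                                          
                                          
                                          
                                          
                                          
                                          
                                          


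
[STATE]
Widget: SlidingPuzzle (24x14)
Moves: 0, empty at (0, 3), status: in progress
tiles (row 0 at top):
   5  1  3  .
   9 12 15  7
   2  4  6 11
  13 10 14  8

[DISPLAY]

┌────┬────┬────┬────┐   
│  5 │  1 │  3 │    │   
├────┼────┼────┼────┤   
│  9 │ 12 │ 15 │  7 │   
├────┼────┼────┼────┤   
│  2 │  4 │  6 │ 11 │   
├────┼────┼────┼────┤   
│ 13 │ 10 │ 14 │  8 │   
└────┴────┴────┴────┘   
Moves: 0                
                        
                        
                        
                        


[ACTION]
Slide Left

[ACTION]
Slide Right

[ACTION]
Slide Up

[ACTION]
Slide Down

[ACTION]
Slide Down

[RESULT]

┌────┬────┬────┬────┐   
│  5 │  1 │    │  3 │   
├────┼────┼────┼────┤   
│  9 │ 12 │ 15 │  7 │   
├────┼────┼────┼────┤   
│  2 │  4 │  6 │ 11 │   
├────┼────┼────┼────┤   
│ 13 │ 10 │ 14 │  8 │   
└────┴────┴────┴────┘   
Moves: 3                
                        
                        
                        
                        


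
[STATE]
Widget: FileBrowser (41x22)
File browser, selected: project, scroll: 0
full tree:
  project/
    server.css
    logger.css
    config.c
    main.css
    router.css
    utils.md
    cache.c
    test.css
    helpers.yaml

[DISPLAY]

> [-] project/                           
    server.css                           
    logger.css                           
    config.c                             
    main.css                             
    router.css                           
    utils.md                             
    cache.c                              
    test.css                             
    helpers.yaml                         
                                         
                                         
                                         
                                         
                                         
                                         
                                         
                                         
                                         
                                         
                                         
                                         


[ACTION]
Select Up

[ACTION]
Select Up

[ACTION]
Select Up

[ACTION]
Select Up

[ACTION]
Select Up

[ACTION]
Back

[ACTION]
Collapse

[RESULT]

> [+] project/                           
                                         
                                         
                                         
                                         
                                         
                                         
                                         
                                         
                                         
                                         
                                         
                                         
                                         
                                         
                                         
                                         
                                         
                                         
                                         
                                         
                                         


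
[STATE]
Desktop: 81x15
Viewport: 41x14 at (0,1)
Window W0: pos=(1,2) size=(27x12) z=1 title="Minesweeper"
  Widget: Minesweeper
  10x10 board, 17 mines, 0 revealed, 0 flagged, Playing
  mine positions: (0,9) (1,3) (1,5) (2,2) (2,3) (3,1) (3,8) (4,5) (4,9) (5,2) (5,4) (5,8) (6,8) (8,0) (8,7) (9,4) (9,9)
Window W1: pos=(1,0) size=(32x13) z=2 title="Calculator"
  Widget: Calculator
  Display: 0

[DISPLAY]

 ┃ Calculator                   ┃        
 ┠──────────────────────────────┨        
 ┃                             0┃        
 ┃┌───┬───┬───┬───┐             ┃        
 ┃│ 7 │ 8 │ 9 │ ÷ │             ┃        
 ┃├───┼───┼───┼───┤             ┃        
 ┃│ 4 │ 5 │ 6 │ × │             ┃        
 ┃├───┼───┼───┼───┤             ┃        
 ┃│ 1 │ 2 │ 3 │ - │             ┃        
 ┃├───┼───┼───┼───┤             ┃        
 ┃│ 0 │ . │ = │ + │             ┃        
 ┗━━━━━━━━━━━━━━━━━━━━━━━━━━━━━━┛        
 ┗━━━━━━━━━━━━━━━━━━━━━━━━━┛             
                                         


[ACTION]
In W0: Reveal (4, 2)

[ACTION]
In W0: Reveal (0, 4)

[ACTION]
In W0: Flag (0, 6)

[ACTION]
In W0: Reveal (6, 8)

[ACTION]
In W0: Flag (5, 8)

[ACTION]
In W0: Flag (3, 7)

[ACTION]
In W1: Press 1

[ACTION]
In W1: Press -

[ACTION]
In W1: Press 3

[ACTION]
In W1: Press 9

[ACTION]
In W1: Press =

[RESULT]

 ┃ Calculator                   ┃        
 ┠──────────────────────────────┨        
 ┃                           -38┃        
 ┃┌───┬───┬───┬───┐             ┃        
 ┃│ 7 │ 8 │ 9 │ ÷ │             ┃        
 ┃├───┼───┼───┼───┤             ┃        
 ┃│ 4 │ 5 │ 6 │ × │             ┃        
 ┃├───┼───┼───┼───┤             ┃        
 ┃│ 1 │ 2 │ 3 │ - │             ┃        
 ┃├───┼───┼───┼───┤             ┃        
 ┃│ 0 │ . │ = │ + │             ┃        
 ┗━━━━━━━━━━━━━━━━━━━━━━━━━━━━━━┛        
 ┗━━━━━━━━━━━━━━━━━━━━━━━━━┛             
                                         


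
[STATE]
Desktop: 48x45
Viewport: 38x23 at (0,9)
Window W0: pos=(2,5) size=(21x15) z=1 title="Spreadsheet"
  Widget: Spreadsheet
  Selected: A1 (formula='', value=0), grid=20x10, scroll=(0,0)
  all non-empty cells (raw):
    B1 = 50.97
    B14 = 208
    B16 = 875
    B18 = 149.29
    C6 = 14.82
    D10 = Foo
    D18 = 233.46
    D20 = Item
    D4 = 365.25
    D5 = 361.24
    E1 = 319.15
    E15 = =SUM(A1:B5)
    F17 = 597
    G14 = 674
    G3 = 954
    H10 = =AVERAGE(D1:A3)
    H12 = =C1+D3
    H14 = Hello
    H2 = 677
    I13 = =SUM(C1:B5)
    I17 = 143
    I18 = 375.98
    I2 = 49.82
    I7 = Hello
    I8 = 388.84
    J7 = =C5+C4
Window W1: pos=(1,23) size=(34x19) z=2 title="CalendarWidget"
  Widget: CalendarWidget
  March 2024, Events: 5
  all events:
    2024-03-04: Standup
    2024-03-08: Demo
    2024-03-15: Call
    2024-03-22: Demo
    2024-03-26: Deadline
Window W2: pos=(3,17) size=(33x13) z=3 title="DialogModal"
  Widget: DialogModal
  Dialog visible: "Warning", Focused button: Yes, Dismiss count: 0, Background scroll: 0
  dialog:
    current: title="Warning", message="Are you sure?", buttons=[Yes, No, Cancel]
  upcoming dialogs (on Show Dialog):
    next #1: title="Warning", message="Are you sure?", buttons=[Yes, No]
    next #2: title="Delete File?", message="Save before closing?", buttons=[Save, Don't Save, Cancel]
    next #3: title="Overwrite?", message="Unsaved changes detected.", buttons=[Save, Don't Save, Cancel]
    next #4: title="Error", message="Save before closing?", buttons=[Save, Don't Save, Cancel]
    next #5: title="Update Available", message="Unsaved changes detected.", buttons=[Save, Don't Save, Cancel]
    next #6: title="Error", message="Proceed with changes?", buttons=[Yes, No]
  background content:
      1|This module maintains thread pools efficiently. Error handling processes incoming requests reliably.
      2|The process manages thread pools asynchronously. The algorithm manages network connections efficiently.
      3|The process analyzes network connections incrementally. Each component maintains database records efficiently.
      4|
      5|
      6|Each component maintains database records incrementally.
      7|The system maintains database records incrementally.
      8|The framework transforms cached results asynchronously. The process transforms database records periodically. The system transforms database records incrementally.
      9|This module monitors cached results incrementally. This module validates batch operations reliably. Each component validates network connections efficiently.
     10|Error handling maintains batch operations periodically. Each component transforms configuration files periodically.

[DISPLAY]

  ┃       A       B   ┃               
  ┃-------------------┃               
  ┃  1      [0]   50.9┃               
  ┃  2        0       ┃               
  ┃  3        0       ┃               
  ┃  4        0       ┃               
  ┃  5        0       ┃               
  ┃  6        0       ┃               
  ┃┏━━━━━━━━━━━━━━━━━━━━━━━━━━━━━━━┓  
  ┃┃ DialogModal                   ┃  
  ┗┠───────────────────────────────┨  
   ┃This module maintains thread po┃  
   ┃The process manages thread pool┃  
   ┃The ┌─────────────────────┐k co┃  
 ┏━┃    │       Warning       │    ┃  
 ┃ ┃    │    Are you sure?    │    ┃  
 ┠─┃Each│ [Yes]  No   Cancel  │taba┃  
 ┃ ┃The └─────────────────────┘se r┃  
 ┃M┃The framework transforms cached┃  
 ┃ ┃This module monitors cached res┃  
 ┃ ┗━━━━━━━━━━━━━━━━━━━━━━━━━━━━━━━┛  
 ┃11 12 13 14 15* 16 17           ┃   
 ┃18 19 20 21 22* 23 24           ┃   


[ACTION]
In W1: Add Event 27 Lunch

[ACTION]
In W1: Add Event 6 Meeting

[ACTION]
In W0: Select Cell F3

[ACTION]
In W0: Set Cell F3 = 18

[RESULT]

  ┃       A       B   ┃               
  ┃-------------------┃               
  ┃  1        0   50.9┃               
  ┃  2        0       ┃               
  ┃  3        0       ┃               
  ┃  4        0       ┃               
  ┃  5        0       ┃               
  ┃  6        0       ┃               
  ┃┏━━━━━━━━━━━━━━━━━━━━━━━━━━━━━━━┓  
  ┃┃ DialogModal                   ┃  
  ┗┠───────────────────────────────┨  
   ┃This module maintains thread po┃  
   ┃The process manages thread pool┃  
   ┃The ┌─────────────────────┐k co┃  
 ┏━┃    │       Warning       │    ┃  
 ┃ ┃    │    Are you sure?    │    ┃  
 ┠─┃Each│ [Yes]  No   Cancel  │taba┃  
 ┃ ┃The └─────────────────────┘se r┃  
 ┃M┃The framework transforms cached┃  
 ┃ ┃This module monitors cached res┃  
 ┃ ┗━━━━━━━━━━━━━━━━━━━━━━━━━━━━━━━┛  
 ┃11 12 13 14 15* 16 17           ┃   
 ┃18 19 20 21 22* 23 24           ┃   


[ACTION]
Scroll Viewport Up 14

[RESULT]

                                      
                                      
                                      
                                      
                                      
  ┏━━━━━━━━━━━━━━━━━━━┓               
  ┃ Spreadsheet       ┃               
  ┠───────────────────┨               
  ┃F3: 18             ┃               
  ┃       A       B   ┃               
  ┃-------------------┃               
  ┃  1        0   50.9┃               
  ┃  2        0       ┃               
  ┃  3        0       ┃               
  ┃  4        0       ┃               
  ┃  5        0       ┃               
  ┃  6        0       ┃               
  ┃┏━━━━━━━━━━━━━━━━━━━━━━━━━━━━━━━┓  
  ┃┃ DialogModal                   ┃  
  ┗┠───────────────────────────────┨  
   ┃This module maintains thread po┃  
   ┃The process manages thread pool┃  
   ┃The ┌─────────────────────┐k co┃  


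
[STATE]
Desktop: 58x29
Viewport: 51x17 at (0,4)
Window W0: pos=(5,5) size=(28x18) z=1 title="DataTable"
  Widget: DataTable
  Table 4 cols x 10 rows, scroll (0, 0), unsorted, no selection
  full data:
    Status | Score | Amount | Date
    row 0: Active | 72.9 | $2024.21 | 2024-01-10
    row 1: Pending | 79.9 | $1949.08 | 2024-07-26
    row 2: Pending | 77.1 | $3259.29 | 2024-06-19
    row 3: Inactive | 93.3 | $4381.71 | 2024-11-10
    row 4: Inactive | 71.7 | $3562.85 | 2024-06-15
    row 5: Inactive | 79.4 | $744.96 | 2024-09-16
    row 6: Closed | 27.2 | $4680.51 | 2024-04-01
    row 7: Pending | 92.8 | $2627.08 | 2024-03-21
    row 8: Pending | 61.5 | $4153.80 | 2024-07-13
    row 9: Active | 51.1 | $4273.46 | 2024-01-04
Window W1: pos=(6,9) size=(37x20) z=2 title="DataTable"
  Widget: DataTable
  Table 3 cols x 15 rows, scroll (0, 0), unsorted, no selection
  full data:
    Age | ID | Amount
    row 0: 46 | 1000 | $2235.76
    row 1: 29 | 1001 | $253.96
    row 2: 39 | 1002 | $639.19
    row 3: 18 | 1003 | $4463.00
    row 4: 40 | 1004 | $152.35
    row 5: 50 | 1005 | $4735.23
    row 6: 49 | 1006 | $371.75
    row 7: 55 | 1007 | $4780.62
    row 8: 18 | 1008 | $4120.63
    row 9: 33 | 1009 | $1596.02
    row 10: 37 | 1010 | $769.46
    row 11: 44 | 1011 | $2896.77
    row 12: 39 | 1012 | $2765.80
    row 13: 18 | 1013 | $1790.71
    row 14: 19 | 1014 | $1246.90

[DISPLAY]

                                                   
     ┏━━━━━━━━━━━━━━━━━━━━━━━━━━┓                  
     ┃ DataTable                ┃                  
     ┠──────────────────────────┨                  
     ┃Status  │Score│Amount  │Da┃                  
     ┃┏━━━━━━━━━━━━━━━━━━━━━━━━━━━━━━━━━━━┓        
     ┃┃ DataTable                         ┃        
     ┃┠───────────────────────────────────┨        
     ┃┃Age│ID  │Amount                    ┃        
     ┃┃───┼────┼────────                  ┃        
     ┃┃46 │1000│$2235.76                  ┃        
     ┃┃29 │1001│$253.96                   ┃        
     ┃┃39 │1002│$639.19                   ┃        
     ┃┃18 │1003│$4463.00                  ┃        
     ┃┃40 │1004│$152.35                   ┃        
     ┃┃50 │1005│$4735.23                  ┃        
     ┃┃49 │1006│$371.75                   ┃        


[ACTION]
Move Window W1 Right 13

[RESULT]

                                                   
     ┏━━━━━━━━━━━━━━━━━━━━━━━━━━┓                  
     ┃ DataTable                ┃                  
     ┠──────────────────────────┨                  
     ┃Status  │Score│Amount  │Da┃                  
     ┃────────┼────┏━━━━━━━━━━━━━━━━━━━━━━━━━━━━━━━
     ┃Active  │72.9┃ DataTable                     
     ┃Pending │79.9┠───────────────────────────────
     ┃Pending │77.1┃Age│ID  │Amount                
     ┃Inactive│93.3┃───┼────┼────────              
     ┃Inactive│71.7┃46 │1000│$2235.76              
     ┃Inactive│79.4┃29 │1001│$253.96               
     ┃Closed  │27.2┃39 │1002│$639.19               
     ┃Pending │92.8┃18 │1003│$4463.00              
     ┃Pending │61.5┃40 │1004│$152.35               
     ┃Active  │51.1┃50 │1005│$4735.23              
     ┃             ┃49 │1006│$371.75               


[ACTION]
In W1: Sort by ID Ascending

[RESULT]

                                                   
     ┏━━━━━━━━━━━━━━━━━━━━━━━━━━┓                  
     ┃ DataTable                ┃                  
     ┠──────────────────────────┨                  
     ┃Status  │Score│Amount  │Da┃                  
     ┃────────┼────┏━━━━━━━━━━━━━━━━━━━━━━━━━━━━━━━
     ┃Active  │72.9┃ DataTable                     
     ┃Pending │79.9┠───────────────────────────────
     ┃Pending │77.1┃Age│ID ▲│Amount                
     ┃Inactive│93.3┃───┼────┼────────              
     ┃Inactive│71.7┃46 │1000│$2235.76              
     ┃Inactive│79.4┃29 │1001│$253.96               
     ┃Closed  │27.2┃39 │1002│$639.19               
     ┃Pending │92.8┃18 │1003│$4463.00              
     ┃Pending │61.5┃40 │1004│$152.35               
     ┃Active  │51.1┃50 │1005│$4735.23              
     ┃             ┃49 │1006│$371.75               


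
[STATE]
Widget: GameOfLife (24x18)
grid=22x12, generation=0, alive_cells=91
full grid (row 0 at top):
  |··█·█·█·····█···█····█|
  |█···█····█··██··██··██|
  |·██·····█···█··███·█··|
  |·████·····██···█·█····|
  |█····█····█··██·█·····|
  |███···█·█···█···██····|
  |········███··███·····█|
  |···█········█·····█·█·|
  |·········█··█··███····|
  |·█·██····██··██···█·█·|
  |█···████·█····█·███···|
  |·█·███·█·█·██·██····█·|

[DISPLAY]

Gen: 0                  
··█·█·█·····█···█····█  
█···█····█··██··██··██  
·██·····█···█··███·█··  
·████·····██···█·█····  
█····█····█··██·█·····  
███···█·█···█···██····  
········███··███·····█  
···█········█·····█·█·  
·········█··█··███····  
·█·██····██··██···█·█·  
█···████·█····█·███···  
·█·███·█·█·██·██····█·  
                        
                        
                        
                        
                        


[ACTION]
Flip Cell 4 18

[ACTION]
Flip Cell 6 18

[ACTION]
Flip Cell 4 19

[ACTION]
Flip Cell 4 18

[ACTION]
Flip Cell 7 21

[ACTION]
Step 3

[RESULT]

Gen: 3                  
····█············██·█·  
···█·█····█·····██····  
██·█·█···█·····█····█·  
██·█···········█···██·  
█··█████········██····  
█·█·███·······█·█·····  
█·█···██·······██·····  
█··█··················  
·██████·······██······  
·█·····██····██·····█·  
··███·████·····█···█··  
···█···████··██·······  
                        
                        
                        
                        
                        


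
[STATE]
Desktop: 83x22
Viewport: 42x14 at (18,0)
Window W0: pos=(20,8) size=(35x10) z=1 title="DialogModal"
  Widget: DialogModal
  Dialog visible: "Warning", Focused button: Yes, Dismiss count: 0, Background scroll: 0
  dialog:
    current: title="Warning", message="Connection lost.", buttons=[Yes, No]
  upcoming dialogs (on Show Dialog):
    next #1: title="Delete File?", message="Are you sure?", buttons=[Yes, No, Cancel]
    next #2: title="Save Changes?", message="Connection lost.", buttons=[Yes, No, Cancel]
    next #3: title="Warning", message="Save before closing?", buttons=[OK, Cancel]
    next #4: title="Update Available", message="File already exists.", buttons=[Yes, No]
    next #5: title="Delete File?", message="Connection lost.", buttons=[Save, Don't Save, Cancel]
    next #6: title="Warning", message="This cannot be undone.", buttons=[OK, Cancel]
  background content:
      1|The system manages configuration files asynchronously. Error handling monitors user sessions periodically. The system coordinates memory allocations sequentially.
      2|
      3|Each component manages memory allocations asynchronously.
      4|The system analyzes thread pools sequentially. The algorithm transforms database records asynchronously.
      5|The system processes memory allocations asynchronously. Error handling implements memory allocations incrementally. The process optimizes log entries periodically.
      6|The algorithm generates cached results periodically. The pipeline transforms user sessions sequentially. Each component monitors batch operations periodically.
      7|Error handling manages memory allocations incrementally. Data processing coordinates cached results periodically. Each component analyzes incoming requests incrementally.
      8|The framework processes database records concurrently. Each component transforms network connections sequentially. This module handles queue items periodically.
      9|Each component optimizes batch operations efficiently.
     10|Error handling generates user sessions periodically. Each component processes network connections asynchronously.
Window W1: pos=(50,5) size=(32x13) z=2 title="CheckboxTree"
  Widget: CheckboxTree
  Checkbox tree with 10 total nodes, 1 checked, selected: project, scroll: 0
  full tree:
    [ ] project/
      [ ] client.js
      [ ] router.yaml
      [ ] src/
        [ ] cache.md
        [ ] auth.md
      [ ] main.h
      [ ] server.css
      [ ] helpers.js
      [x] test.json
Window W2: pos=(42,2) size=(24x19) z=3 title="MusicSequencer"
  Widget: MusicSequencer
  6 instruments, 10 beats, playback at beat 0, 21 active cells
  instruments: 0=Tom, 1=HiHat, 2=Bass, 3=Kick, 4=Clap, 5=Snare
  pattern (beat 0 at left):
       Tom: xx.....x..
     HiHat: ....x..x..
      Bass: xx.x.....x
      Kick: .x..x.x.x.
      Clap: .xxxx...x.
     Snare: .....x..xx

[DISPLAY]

                                          
                                          
                        ┏━━━━━━━━━━━━━━━━━
                        ┃ MusicSequencer  
                        ┠─────────────────
                        ┃      ▼123456789 
                        ┃   Tom██·····█·· 
                        ┃ HiHat····█··█·· 
  ┏━━━━━━━━━━━━━━━━━━━━━┃  Bass██·█·····█ 
  ┃ DialogModal         ┃  Kick·█··█·█·█· 
  ┠─────────────────────┃  Clap·████···█· 
  ┃The sy┌──────────────┃ Snare·····█··██ 
  ┃      │     Warning  ┃                 
  ┃Each c│ Connection lo┃                 


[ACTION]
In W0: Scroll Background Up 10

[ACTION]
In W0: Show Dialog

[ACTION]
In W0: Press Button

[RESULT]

                                          
                                          
                        ┏━━━━━━━━━━━━━━━━━
                        ┃ MusicSequencer  
                        ┠─────────────────
                        ┃      ▼123456789 
                        ┃   Tom██·····█·· 
                        ┃ HiHat····█··█·· 
  ┏━━━━━━━━━━━━━━━━━━━━━┃  Bass██·█·····█ 
  ┃ DialogModal         ┃  Kick·█··█·█·█· 
  ┠─────────────────────┃  Clap·████···█· 
  ┃The system manages co┃ Snare·····█··██ 
  ┃                     ┃                 
  ┃Each component manage┃                 


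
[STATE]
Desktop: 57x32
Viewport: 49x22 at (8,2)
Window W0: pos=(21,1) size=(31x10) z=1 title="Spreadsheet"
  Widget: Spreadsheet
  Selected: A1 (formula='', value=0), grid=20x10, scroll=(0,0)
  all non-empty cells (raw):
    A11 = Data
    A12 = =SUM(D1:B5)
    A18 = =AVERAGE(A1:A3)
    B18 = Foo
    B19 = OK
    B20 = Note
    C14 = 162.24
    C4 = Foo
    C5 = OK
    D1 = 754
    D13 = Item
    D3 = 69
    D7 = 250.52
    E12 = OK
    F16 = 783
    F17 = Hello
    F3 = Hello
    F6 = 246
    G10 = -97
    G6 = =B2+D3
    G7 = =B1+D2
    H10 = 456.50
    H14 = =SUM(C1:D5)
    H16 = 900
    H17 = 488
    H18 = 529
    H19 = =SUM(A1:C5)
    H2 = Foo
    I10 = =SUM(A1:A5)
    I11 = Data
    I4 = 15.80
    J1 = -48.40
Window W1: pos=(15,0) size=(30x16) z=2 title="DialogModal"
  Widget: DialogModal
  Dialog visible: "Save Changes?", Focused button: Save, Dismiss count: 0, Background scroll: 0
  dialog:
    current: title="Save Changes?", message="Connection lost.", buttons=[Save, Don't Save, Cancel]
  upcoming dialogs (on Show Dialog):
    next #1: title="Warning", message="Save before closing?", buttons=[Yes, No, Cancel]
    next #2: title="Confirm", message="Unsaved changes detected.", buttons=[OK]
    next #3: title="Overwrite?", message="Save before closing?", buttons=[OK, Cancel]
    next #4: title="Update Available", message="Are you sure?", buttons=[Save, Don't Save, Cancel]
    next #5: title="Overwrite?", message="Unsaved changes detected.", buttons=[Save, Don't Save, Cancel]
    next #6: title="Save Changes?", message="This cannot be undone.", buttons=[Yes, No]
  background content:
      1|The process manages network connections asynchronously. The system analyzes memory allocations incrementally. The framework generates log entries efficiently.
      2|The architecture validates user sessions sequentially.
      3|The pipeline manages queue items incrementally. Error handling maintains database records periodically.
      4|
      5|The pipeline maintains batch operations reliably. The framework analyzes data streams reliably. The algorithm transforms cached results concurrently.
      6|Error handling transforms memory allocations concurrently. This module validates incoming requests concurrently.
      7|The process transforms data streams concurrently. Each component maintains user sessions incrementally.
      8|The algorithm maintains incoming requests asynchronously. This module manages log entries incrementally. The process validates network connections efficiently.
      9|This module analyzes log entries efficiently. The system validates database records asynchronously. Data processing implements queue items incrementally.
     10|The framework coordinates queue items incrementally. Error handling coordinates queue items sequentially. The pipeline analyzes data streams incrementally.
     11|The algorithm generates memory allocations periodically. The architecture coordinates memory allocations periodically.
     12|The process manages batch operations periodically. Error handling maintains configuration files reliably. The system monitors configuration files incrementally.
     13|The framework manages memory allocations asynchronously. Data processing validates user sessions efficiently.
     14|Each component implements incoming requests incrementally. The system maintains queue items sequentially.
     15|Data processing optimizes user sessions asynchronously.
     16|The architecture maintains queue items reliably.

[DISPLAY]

       ┠────────────────────────────┨      ┃     
       ┃The process manages network ┃──────┨     
       ┃The architecture validates u┃      ┃     
       ┃The pipeline manages queue i┃C     ┃     
       ┃  ┌──────────────────────┐  ┃------┃     
       ┃Th│    Save Changes?     │ch┃    0 ┃     
       ┃Er│   Connection lost.   │me┃    0 ┃     
       ┃Th│[Save]  Don't Save   C│a ┃    0 ┃     
       ┃Th└──────────────────────┘co┃━━━━━━┛     
       ┃This module analyzes log ent┃            
       ┃The framework coordinates qu┃            
       ┃The algorithm generates memo┃            
       ┃The process manages batch op┃            
       ┗━━━━━━━━━━━━━━━━━━━━━━━━━━━━┛            
                                                 
                                                 
                                                 
                                                 
                                                 
                                                 
                                                 
                                                 


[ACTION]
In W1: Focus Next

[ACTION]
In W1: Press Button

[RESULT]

       ┠────────────────────────────┨      ┃     
       ┃The process manages network ┃──────┨     
       ┃The architecture validates u┃      ┃     
       ┃The pipeline manages queue i┃C     ┃     
       ┃                            ┃------┃     
       ┃The pipeline maintains batch┃    0 ┃     
       ┃Error handling transforms me┃    0 ┃     
       ┃The process transforms data ┃    0 ┃     
       ┃The algorithm maintains inco┃━━━━━━┛     
       ┃This module analyzes log ent┃            
       ┃The framework coordinates qu┃            
       ┃The algorithm generates memo┃            
       ┃The process manages batch op┃            
       ┗━━━━━━━━━━━━━━━━━━━━━━━━━━━━┛            
                                                 
                                                 
                                                 
                                                 
                                                 
                                                 
                                                 
                                                 
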